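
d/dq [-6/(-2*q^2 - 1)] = -24*q/(2*q^2 + 1)^2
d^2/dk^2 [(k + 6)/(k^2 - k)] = 2*(k^3 + 18*k^2 - 18*k + 6)/(k^3*(k^3 - 3*k^2 + 3*k - 1))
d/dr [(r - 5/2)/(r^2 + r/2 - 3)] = (4*r^2 + 2*r - (2*r - 5)*(4*r + 1) - 12)/(2*r^2 + r - 6)^2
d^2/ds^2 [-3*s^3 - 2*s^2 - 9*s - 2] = -18*s - 4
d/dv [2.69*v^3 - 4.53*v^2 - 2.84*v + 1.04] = 8.07*v^2 - 9.06*v - 2.84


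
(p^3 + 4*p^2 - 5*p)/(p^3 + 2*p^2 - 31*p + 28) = p*(p + 5)/(p^2 + 3*p - 28)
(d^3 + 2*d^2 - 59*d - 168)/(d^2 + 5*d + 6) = (d^2 - d - 56)/(d + 2)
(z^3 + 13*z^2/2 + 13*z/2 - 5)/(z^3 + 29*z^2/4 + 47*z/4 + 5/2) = 2*(2*z - 1)/(4*z + 1)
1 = 1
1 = 1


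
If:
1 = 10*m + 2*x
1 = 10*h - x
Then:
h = x/10 + 1/10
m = 1/10 - x/5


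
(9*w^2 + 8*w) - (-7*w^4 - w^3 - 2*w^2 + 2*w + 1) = 7*w^4 + w^3 + 11*w^2 + 6*w - 1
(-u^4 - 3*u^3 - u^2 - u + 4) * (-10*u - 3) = 10*u^5 + 33*u^4 + 19*u^3 + 13*u^2 - 37*u - 12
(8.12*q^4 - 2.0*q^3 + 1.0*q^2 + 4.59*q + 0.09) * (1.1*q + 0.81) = 8.932*q^5 + 4.3772*q^4 - 0.52*q^3 + 5.859*q^2 + 3.8169*q + 0.0729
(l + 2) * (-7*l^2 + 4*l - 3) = -7*l^3 - 10*l^2 + 5*l - 6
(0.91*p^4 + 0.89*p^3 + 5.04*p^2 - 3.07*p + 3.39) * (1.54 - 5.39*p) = -4.9049*p^5 - 3.3957*p^4 - 25.795*p^3 + 24.3089*p^2 - 22.9999*p + 5.2206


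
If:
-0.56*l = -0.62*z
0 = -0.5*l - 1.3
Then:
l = -2.60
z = -2.35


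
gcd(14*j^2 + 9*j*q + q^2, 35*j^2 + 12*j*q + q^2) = 7*j + q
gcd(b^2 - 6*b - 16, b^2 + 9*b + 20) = 1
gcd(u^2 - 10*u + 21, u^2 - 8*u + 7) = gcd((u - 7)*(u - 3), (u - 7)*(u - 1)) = u - 7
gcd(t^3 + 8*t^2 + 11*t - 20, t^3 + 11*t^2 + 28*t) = t + 4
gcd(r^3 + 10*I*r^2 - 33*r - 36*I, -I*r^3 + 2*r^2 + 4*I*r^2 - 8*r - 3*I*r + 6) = 1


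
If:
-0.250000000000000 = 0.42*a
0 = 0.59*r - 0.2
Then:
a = -0.60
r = 0.34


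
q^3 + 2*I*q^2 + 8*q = q*(q - 2*I)*(q + 4*I)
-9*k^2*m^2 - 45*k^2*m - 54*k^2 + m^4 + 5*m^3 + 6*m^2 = (-3*k + m)*(3*k + m)*(m + 2)*(m + 3)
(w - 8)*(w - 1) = w^2 - 9*w + 8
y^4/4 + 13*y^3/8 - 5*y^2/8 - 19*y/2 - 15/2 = (y/2 + 1/2)*(y/2 + 1)*(y - 5/2)*(y + 6)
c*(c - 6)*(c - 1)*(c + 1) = c^4 - 6*c^3 - c^2 + 6*c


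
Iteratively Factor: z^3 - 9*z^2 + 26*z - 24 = (z - 3)*(z^2 - 6*z + 8) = (z - 3)*(z - 2)*(z - 4)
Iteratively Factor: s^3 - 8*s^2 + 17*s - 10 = (s - 5)*(s^2 - 3*s + 2) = (s - 5)*(s - 1)*(s - 2)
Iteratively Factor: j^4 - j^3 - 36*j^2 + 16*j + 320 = (j - 4)*(j^3 + 3*j^2 - 24*j - 80) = (j - 4)*(j + 4)*(j^2 - j - 20) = (j - 4)*(j + 4)^2*(j - 5)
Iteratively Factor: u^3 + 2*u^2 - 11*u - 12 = (u + 4)*(u^2 - 2*u - 3) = (u + 1)*(u + 4)*(u - 3)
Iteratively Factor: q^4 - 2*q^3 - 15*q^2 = (q - 5)*(q^3 + 3*q^2) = (q - 5)*(q + 3)*(q^2) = q*(q - 5)*(q + 3)*(q)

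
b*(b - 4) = b^2 - 4*b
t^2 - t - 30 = (t - 6)*(t + 5)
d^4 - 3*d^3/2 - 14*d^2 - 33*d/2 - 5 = (d - 5)*(d + 1/2)*(d + 1)*(d + 2)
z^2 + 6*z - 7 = (z - 1)*(z + 7)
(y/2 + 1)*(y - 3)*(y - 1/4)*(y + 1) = y^4/2 - y^3/8 - 7*y^2/2 - 17*y/8 + 3/4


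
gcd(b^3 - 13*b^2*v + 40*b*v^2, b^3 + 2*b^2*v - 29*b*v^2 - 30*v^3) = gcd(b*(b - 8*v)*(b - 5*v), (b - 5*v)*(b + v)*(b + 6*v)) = -b + 5*v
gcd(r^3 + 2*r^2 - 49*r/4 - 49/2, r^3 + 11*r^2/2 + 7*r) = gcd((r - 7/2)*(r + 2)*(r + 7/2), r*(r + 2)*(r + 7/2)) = r^2 + 11*r/2 + 7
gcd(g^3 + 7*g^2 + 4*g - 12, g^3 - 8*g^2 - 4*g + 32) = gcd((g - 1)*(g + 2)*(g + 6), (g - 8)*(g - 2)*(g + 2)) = g + 2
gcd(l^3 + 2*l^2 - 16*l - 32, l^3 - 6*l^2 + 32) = l^2 - 2*l - 8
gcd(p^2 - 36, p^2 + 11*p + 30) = p + 6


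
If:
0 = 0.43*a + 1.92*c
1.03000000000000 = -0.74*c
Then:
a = 6.21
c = -1.39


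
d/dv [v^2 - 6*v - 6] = 2*v - 6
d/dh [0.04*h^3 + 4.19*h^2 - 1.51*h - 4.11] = 0.12*h^2 + 8.38*h - 1.51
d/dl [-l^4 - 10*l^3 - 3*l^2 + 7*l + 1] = -4*l^3 - 30*l^2 - 6*l + 7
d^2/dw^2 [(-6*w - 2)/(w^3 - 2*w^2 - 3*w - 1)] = 4*((3*w + 1)*(-3*w^2 + 4*w + 3)^2 + (9*w^2 - 12*w + (3*w - 2)*(3*w + 1) - 9)*(-w^3 + 2*w^2 + 3*w + 1))/(-w^3 + 2*w^2 + 3*w + 1)^3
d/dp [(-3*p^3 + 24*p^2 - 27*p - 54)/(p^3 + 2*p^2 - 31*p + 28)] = 30*(-p^4 + 8*p^3 - 26*p^2 + 52*p - 81)/(p^6 + 4*p^5 - 58*p^4 - 68*p^3 + 1073*p^2 - 1736*p + 784)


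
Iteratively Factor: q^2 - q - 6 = (q - 3)*(q + 2)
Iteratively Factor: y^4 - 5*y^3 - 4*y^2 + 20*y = (y + 2)*(y^3 - 7*y^2 + 10*y) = y*(y + 2)*(y^2 - 7*y + 10) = y*(y - 2)*(y + 2)*(y - 5)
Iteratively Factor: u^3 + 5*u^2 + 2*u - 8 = (u + 2)*(u^2 + 3*u - 4) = (u + 2)*(u + 4)*(u - 1)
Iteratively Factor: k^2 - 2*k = (k)*(k - 2)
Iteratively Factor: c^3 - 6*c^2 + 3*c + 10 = (c - 2)*(c^2 - 4*c - 5) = (c - 5)*(c - 2)*(c + 1)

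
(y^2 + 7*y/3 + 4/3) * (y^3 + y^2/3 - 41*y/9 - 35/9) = y^5 + 8*y^4/3 - 22*y^3/9 - 380*y^2/27 - 409*y/27 - 140/27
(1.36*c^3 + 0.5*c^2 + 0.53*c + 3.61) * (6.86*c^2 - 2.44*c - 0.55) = 9.3296*c^5 + 0.1116*c^4 + 1.6678*c^3 + 23.1964*c^2 - 9.0999*c - 1.9855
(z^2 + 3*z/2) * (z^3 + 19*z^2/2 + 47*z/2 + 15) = z^5 + 11*z^4 + 151*z^3/4 + 201*z^2/4 + 45*z/2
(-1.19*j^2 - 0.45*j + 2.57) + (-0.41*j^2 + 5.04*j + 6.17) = -1.6*j^2 + 4.59*j + 8.74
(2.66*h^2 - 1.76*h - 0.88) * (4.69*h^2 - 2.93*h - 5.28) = 12.4754*h^4 - 16.0482*h^3 - 13.0152*h^2 + 11.8712*h + 4.6464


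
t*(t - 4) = t^2 - 4*t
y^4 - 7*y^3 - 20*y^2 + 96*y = y*(y - 8)*(y - 3)*(y + 4)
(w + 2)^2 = w^2 + 4*w + 4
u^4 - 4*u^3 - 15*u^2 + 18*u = u*(u - 6)*(u - 1)*(u + 3)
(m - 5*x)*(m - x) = m^2 - 6*m*x + 5*x^2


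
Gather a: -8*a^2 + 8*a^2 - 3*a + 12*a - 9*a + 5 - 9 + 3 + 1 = 0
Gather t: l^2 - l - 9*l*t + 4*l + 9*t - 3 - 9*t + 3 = l^2 - 9*l*t + 3*l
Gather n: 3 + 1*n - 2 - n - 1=0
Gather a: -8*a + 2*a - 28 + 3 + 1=-6*a - 24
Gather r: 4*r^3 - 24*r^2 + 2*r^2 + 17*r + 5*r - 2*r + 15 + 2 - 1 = 4*r^3 - 22*r^2 + 20*r + 16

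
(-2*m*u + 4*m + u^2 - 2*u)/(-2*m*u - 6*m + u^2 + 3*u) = (u - 2)/(u + 3)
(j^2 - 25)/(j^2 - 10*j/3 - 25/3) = 3*(j + 5)/(3*j + 5)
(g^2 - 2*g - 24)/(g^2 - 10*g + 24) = (g + 4)/(g - 4)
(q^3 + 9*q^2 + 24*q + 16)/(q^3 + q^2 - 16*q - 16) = (q + 4)/(q - 4)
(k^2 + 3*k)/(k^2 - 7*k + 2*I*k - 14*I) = k*(k + 3)/(k^2 + k*(-7 + 2*I) - 14*I)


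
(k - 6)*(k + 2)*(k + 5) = k^3 + k^2 - 32*k - 60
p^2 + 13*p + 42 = (p + 6)*(p + 7)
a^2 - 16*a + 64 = (a - 8)^2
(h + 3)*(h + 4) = h^2 + 7*h + 12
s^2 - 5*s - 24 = (s - 8)*(s + 3)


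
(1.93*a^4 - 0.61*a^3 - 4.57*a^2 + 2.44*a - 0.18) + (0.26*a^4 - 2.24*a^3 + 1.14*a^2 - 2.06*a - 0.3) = 2.19*a^4 - 2.85*a^3 - 3.43*a^2 + 0.38*a - 0.48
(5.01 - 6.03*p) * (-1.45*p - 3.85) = 8.7435*p^2 + 15.951*p - 19.2885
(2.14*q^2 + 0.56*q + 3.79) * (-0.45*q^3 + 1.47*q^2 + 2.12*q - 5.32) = -0.963*q^5 + 2.8938*q^4 + 3.6545*q^3 - 4.6263*q^2 + 5.0556*q - 20.1628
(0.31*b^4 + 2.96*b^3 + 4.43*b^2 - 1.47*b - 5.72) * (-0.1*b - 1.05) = -0.031*b^5 - 0.6215*b^4 - 3.551*b^3 - 4.5045*b^2 + 2.1155*b + 6.006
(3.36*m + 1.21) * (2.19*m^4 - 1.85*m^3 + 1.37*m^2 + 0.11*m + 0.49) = 7.3584*m^5 - 3.5661*m^4 + 2.3647*m^3 + 2.0273*m^2 + 1.7795*m + 0.5929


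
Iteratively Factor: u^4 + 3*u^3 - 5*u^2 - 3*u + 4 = (u + 4)*(u^3 - u^2 - u + 1) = (u + 1)*(u + 4)*(u^2 - 2*u + 1) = (u - 1)*(u + 1)*(u + 4)*(u - 1)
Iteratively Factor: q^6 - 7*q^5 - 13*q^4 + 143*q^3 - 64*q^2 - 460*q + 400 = (q - 5)*(q^5 - 2*q^4 - 23*q^3 + 28*q^2 + 76*q - 80) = (q - 5)*(q + 2)*(q^4 - 4*q^3 - 15*q^2 + 58*q - 40) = (q - 5)*(q + 2)*(q + 4)*(q^3 - 8*q^2 + 17*q - 10) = (q - 5)^2*(q + 2)*(q + 4)*(q^2 - 3*q + 2) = (q - 5)^2*(q - 2)*(q + 2)*(q + 4)*(q - 1)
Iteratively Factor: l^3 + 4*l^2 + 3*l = (l)*(l^2 + 4*l + 3) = l*(l + 3)*(l + 1)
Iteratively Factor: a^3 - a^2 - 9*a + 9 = (a - 3)*(a^2 + 2*a - 3) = (a - 3)*(a - 1)*(a + 3)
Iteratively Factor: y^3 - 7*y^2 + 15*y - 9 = (y - 1)*(y^2 - 6*y + 9) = (y - 3)*(y - 1)*(y - 3)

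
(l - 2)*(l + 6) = l^2 + 4*l - 12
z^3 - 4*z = z*(z - 2)*(z + 2)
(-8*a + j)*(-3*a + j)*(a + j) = 24*a^3 + 13*a^2*j - 10*a*j^2 + j^3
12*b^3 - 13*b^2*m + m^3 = (-3*b + m)*(-b + m)*(4*b + m)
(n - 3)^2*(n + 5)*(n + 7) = n^4 + 6*n^3 - 28*n^2 - 102*n + 315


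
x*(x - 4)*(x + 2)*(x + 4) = x^4 + 2*x^3 - 16*x^2 - 32*x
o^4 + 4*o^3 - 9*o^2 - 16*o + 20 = (o - 2)*(o - 1)*(o + 2)*(o + 5)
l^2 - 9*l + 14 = (l - 7)*(l - 2)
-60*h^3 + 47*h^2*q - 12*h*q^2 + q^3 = (-5*h + q)*(-4*h + q)*(-3*h + q)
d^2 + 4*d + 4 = (d + 2)^2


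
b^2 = b^2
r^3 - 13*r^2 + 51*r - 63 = (r - 7)*(r - 3)^2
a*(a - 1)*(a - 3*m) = a^3 - 3*a^2*m - a^2 + 3*a*m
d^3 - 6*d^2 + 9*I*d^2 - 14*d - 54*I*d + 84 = (d - 6)*(d + 2*I)*(d + 7*I)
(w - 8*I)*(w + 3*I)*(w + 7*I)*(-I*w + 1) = -I*w^4 + 3*w^3 - 57*I*w^2 + 227*w + 168*I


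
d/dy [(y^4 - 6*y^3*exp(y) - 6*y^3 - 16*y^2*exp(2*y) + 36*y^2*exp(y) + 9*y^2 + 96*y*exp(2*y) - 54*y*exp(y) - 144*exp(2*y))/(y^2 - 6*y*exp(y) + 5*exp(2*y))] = 2*(y^5 - 21*y^4*exp(2*y) - 12*y^4*exp(y) - 3*y^4 + 63*y^3*exp(3*y) + 172*y^3*exp(2*y) + 36*y^3*exp(y) - 375*y^2*exp(3*y) - 390*y^2*exp(2*y) - 80*y*exp(4*y) + 747*y*exp(3*y) + 189*y*exp(2*y) + 240*exp(4*y) - 567*exp(3*y))/(y^4 - 12*y^3*exp(y) + 46*y^2*exp(2*y) - 60*y*exp(3*y) + 25*exp(4*y))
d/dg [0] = 0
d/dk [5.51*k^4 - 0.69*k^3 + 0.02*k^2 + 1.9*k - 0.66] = 22.04*k^3 - 2.07*k^2 + 0.04*k + 1.9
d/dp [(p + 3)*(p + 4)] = 2*p + 7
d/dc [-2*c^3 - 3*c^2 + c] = -6*c^2 - 6*c + 1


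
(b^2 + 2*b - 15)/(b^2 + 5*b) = (b - 3)/b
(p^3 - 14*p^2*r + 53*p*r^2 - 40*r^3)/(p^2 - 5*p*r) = p - 9*r + 8*r^2/p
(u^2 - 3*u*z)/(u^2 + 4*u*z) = (u - 3*z)/(u + 4*z)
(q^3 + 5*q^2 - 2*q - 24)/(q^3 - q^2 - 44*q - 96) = (q - 2)/(q - 8)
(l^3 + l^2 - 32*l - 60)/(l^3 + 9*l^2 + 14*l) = (l^2 - l - 30)/(l*(l + 7))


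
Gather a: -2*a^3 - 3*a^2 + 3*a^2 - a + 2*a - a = -2*a^3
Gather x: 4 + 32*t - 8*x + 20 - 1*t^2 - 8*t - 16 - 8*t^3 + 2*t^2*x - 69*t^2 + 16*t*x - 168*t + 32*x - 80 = -8*t^3 - 70*t^2 - 144*t + x*(2*t^2 + 16*t + 24) - 72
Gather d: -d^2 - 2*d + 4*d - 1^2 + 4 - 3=-d^2 + 2*d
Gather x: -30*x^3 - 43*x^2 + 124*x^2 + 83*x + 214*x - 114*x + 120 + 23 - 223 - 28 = -30*x^3 + 81*x^2 + 183*x - 108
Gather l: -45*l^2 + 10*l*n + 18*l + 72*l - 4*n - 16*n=-45*l^2 + l*(10*n + 90) - 20*n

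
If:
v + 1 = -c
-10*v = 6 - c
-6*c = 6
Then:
No Solution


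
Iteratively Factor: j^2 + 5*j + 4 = (j + 4)*(j + 1)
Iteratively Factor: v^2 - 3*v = (v)*(v - 3)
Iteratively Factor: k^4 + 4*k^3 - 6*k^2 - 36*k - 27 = (k + 1)*(k^3 + 3*k^2 - 9*k - 27) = (k + 1)*(k + 3)*(k^2 - 9) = (k - 3)*(k + 1)*(k + 3)*(k + 3)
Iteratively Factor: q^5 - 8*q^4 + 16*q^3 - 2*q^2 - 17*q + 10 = (q - 1)*(q^4 - 7*q^3 + 9*q^2 + 7*q - 10) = (q - 1)^2*(q^3 - 6*q^2 + 3*q + 10) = (q - 2)*(q - 1)^2*(q^2 - 4*q - 5) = (q - 5)*(q - 2)*(q - 1)^2*(q + 1)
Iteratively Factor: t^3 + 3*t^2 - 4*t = (t + 4)*(t^2 - t) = t*(t + 4)*(t - 1)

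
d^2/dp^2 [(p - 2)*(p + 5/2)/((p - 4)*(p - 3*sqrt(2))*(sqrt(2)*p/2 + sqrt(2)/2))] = (2*sqrt(2)*p^6 + 3*sqrt(2)*p^5 - 126*p^4 - 45*sqrt(2)*p^4 + 222*p^3 + 355*sqrt(2)*p^3 - 1332*p^2 - 258*sqrt(2)*p^2 + 1836*p + 1476*sqrt(2)*p - 2140*sqrt(2) + 816)/(p^9 - 9*sqrt(2)*p^8 - 9*p^8 + 69*p^7 + 81*sqrt(2)*p^7 - 441*p^6 - 189*sqrt(2)*p^6 + 81*sqrt(2)*p^5 + 750*p^5 - 270*sqrt(2)*p^4 + 2286*p^4 - 3304*p^3 - 1134*sqrt(2)*p^3 - 7776*p^2 + 3816*sqrt(2)*p^2 - 3456*p + 7776*sqrt(2)*p + 3456*sqrt(2))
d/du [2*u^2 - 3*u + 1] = 4*u - 3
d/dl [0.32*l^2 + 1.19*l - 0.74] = 0.64*l + 1.19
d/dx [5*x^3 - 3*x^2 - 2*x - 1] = 15*x^2 - 6*x - 2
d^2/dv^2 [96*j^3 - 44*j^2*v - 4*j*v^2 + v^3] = -8*j + 6*v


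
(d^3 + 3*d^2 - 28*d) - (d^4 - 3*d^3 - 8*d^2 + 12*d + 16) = -d^4 + 4*d^3 + 11*d^2 - 40*d - 16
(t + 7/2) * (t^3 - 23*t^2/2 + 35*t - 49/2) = t^4 - 8*t^3 - 21*t^2/4 + 98*t - 343/4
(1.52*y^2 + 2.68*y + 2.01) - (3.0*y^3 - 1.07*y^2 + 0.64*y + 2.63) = -3.0*y^3 + 2.59*y^2 + 2.04*y - 0.62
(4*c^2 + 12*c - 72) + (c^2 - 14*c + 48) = 5*c^2 - 2*c - 24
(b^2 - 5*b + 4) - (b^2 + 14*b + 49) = -19*b - 45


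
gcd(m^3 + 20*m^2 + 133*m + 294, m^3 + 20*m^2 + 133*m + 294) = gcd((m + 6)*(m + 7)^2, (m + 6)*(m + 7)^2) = m^3 + 20*m^2 + 133*m + 294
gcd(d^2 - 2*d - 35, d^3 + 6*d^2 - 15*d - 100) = d + 5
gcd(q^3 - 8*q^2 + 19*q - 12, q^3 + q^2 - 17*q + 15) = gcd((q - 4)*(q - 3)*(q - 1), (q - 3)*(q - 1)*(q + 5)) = q^2 - 4*q + 3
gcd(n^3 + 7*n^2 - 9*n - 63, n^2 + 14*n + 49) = n + 7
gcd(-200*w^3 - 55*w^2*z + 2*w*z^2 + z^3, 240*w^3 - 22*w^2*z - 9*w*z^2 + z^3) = -40*w^2 - 3*w*z + z^2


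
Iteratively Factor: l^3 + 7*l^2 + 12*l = (l + 4)*(l^2 + 3*l) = (l + 3)*(l + 4)*(l)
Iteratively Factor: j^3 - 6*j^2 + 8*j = (j)*(j^2 - 6*j + 8) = j*(j - 2)*(j - 4)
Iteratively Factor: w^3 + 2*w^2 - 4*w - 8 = (w + 2)*(w^2 - 4) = (w + 2)^2*(w - 2)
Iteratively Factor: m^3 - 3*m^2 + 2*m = (m - 2)*(m^2 - m) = (m - 2)*(m - 1)*(m)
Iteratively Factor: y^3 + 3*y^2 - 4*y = (y + 4)*(y^2 - y) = (y - 1)*(y + 4)*(y)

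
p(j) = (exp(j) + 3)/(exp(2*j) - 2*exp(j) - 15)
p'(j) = (exp(j) + 3)*(-2*exp(2*j) + 2*exp(j))/(exp(2*j) - 2*exp(j) - 15)^2 + exp(j)/(exp(2*j) - 2*exp(j) - 15) = -exp(j)/(exp(2*j) - 10*exp(j) + 25)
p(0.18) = -0.26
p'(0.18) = -0.08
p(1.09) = -0.49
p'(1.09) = -0.72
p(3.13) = 0.06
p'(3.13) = -0.07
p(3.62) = 0.03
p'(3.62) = -0.04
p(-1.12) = -0.21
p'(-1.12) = -0.01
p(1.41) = -1.11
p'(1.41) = -5.01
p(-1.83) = -0.21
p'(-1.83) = -0.01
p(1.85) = 0.74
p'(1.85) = -3.44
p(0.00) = -0.25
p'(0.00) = -0.06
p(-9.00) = -0.20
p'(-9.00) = 0.00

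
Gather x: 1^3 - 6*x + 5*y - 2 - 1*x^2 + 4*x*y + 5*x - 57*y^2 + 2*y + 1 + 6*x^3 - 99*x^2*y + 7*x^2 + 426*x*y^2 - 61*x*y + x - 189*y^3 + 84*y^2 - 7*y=6*x^3 + x^2*(6 - 99*y) + x*(426*y^2 - 57*y) - 189*y^3 + 27*y^2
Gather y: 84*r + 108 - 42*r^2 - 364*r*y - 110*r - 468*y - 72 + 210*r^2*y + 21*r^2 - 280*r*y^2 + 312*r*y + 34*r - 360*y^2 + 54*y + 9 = -21*r^2 + 8*r + y^2*(-280*r - 360) + y*(210*r^2 - 52*r - 414) + 45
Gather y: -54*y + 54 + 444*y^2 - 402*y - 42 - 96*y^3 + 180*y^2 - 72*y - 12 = -96*y^3 + 624*y^2 - 528*y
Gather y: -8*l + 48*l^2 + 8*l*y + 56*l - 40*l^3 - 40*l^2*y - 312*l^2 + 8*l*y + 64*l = -40*l^3 - 264*l^2 + 112*l + y*(-40*l^2 + 16*l)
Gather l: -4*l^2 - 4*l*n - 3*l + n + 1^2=-4*l^2 + l*(-4*n - 3) + n + 1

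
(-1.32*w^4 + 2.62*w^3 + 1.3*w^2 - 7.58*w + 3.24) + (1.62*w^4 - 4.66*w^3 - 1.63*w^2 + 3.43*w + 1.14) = 0.3*w^4 - 2.04*w^3 - 0.33*w^2 - 4.15*w + 4.38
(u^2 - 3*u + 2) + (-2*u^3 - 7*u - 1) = -2*u^3 + u^2 - 10*u + 1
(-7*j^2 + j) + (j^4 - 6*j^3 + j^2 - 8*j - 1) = j^4 - 6*j^3 - 6*j^2 - 7*j - 1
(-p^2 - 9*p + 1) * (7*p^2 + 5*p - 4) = -7*p^4 - 68*p^3 - 34*p^2 + 41*p - 4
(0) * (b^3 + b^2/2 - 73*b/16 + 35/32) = 0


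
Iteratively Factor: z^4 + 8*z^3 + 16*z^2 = (z + 4)*(z^3 + 4*z^2) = z*(z + 4)*(z^2 + 4*z) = z*(z + 4)^2*(z)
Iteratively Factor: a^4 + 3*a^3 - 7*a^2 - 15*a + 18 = (a + 3)*(a^3 - 7*a + 6) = (a + 3)^2*(a^2 - 3*a + 2) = (a - 1)*(a + 3)^2*(a - 2)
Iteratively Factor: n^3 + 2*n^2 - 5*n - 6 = (n + 1)*(n^2 + n - 6) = (n + 1)*(n + 3)*(n - 2)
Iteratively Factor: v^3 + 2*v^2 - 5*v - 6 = (v + 3)*(v^2 - v - 2) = (v - 2)*(v + 3)*(v + 1)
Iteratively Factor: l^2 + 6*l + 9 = (l + 3)*(l + 3)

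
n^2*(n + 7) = n^3 + 7*n^2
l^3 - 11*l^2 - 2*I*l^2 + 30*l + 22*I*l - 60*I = (l - 6)*(l - 5)*(l - 2*I)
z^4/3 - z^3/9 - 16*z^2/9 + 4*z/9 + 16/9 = (z/3 + 1/3)*(z - 2)*(z - 4/3)*(z + 2)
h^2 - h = h*(h - 1)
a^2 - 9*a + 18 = (a - 6)*(a - 3)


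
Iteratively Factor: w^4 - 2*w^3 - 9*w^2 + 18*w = (w + 3)*(w^3 - 5*w^2 + 6*w) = (w - 2)*(w + 3)*(w^2 - 3*w) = (w - 3)*(w - 2)*(w + 3)*(w)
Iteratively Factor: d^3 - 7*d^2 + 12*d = (d - 3)*(d^2 - 4*d) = d*(d - 3)*(d - 4)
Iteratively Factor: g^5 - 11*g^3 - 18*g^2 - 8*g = (g + 1)*(g^4 - g^3 - 10*g^2 - 8*g) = (g - 4)*(g + 1)*(g^3 + 3*g^2 + 2*g) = (g - 4)*(g + 1)^2*(g^2 + 2*g) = (g - 4)*(g + 1)^2*(g + 2)*(g)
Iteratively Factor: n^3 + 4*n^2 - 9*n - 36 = (n + 3)*(n^2 + n - 12) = (n + 3)*(n + 4)*(n - 3)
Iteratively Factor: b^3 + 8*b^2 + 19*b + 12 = (b + 4)*(b^2 + 4*b + 3) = (b + 1)*(b + 4)*(b + 3)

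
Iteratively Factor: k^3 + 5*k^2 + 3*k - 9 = (k + 3)*(k^2 + 2*k - 3) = (k + 3)^2*(k - 1)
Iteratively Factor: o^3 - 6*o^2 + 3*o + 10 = (o - 2)*(o^2 - 4*o - 5) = (o - 5)*(o - 2)*(o + 1)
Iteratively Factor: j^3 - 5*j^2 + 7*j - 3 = (j - 1)*(j^2 - 4*j + 3) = (j - 3)*(j - 1)*(j - 1)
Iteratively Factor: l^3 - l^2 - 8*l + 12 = (l + 3)*(l^2 - 4*l + 4) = (l - 2)*(l + 3)*(l - 2)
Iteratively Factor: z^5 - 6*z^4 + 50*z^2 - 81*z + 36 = (z - 1)*(z^4 - 5*z^3 - 5*z^2 + 45*z - 36) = (z - 4)*(z - 1)*(z^3 - z^2 - 9*z + 9) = (z - 4)*(z - 1)^2*(z^2 - 9) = (z - 4)*(z - 3)*(z - 1)^2*(z + 3)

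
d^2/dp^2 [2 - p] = 0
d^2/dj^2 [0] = 0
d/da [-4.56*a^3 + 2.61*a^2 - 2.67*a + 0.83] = -13.68*a^2 + 5.22*a - 2.67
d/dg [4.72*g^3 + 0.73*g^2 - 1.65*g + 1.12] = 14.16*g^2 + 1.46*g - 1.65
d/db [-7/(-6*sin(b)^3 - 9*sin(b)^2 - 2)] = -126*(sin(b) + 1)*sin(b)*cos(b)/(6*sin(b)^3 + 9*sin(b)^2 + 2)^2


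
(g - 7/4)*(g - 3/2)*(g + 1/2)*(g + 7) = g^4 + 17*g^3/4 - 73*g^2/4 + 133*g/16 + 147/16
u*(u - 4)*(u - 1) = u^3 - 5*u^2 + 4*u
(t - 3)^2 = t^2 - 6*t + 9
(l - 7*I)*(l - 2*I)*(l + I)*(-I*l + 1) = -I*l^4 - 7*l^3 - 3*I*l^2 - 19*l - 14*I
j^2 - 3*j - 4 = (j - 4)*(j + 1)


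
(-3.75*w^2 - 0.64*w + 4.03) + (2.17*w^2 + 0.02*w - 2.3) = -1.58*w^2 - 0.62*w + 1.73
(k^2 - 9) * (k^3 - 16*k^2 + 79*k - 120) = k^5 - 16*k^4 + 70*k^3 + 24*k^2 - 711*k + 1080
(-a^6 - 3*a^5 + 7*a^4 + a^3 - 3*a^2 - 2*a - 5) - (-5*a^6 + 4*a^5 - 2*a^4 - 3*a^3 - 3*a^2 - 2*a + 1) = 4*a^6 - 7*a^5 + 9*a^4 + 4*a^3 - 6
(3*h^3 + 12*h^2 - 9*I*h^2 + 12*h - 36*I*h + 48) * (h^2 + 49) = 3*h^5 + 12*h^4 - 9*I*h^4 + 159*h^3 - 36*I*h^3 + 636*h^2 - 441*I*h^2 + 588*h - 1764*I*h + 2352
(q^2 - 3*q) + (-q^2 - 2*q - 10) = -5*q - 10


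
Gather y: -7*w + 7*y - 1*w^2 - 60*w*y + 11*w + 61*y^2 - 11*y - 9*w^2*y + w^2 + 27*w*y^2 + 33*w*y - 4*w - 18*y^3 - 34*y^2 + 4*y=-18*y^3 + y^2*(27*w + 27) + y*(-9*w^2 - 27*w)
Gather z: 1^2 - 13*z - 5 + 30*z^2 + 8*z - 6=30*z^2 - 5*z - 10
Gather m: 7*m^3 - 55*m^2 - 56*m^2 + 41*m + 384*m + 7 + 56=7*m^3 - 111*m^2 + 425*m + 63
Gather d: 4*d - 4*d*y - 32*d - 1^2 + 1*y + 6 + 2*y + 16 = d*(-4*y - 28) + 3*y + 21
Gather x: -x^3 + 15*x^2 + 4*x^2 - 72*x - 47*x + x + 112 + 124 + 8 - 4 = -x^3 + 19*x^2 - 118*x + 240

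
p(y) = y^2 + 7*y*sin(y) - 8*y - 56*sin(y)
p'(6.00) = -11.40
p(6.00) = -8.09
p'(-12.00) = -146.38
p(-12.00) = 164.88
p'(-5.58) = -87.14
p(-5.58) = 14.31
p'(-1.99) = 10.09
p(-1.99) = 83.76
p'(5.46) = -14.30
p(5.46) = -0.83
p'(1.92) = 16.98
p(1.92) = -51.66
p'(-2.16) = 21.38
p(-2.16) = 81.07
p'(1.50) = -1.24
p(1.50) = -55.14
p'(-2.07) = 15.46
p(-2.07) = 82.73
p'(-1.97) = 8.74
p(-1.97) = 83.94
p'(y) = 7*y*cos(y) + 2*y + 7*sin(y) - 56*cos(y) - 8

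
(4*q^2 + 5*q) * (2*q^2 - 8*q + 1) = 8*q^4 - 22*q^3 - 36*q^2 + 5*q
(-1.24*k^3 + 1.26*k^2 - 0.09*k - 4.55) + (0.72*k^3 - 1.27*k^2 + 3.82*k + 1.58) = -0.52*k^3 - 0.01*k^2 + 3.73*k - 2.97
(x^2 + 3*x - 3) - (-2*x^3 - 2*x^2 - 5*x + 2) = 2*x^3 + 3*x^2 + 8*x - 5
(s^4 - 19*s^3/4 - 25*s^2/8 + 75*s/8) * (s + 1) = s^5 - 15*s^4/4 - 63*s^3/8 + 25*s^2/4 + 75*s/8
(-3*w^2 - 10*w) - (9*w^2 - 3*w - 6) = -12*w^2 - 7*w + 6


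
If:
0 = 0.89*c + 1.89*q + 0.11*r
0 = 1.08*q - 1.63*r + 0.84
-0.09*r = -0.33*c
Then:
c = 0.13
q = -0.09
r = 0.46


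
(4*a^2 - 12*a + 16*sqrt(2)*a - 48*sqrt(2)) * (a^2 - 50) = 4*a^4 - 12*a^3 + 16*sqrt(2)*a^3 - 200*a^2 - 48*sqrt(2)*a^2 - 800*sqrt(2)*a + 600*a + 2400*sqrt(2)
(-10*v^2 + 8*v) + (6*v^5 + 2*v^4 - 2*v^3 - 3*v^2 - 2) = 6*v^5 + 2*v^4 - 2*v^3 - 13*v^2 + 8*v - 2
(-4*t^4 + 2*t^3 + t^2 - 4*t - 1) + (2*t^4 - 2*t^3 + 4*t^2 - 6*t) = -2*t^4 + 5*t^2 - 10*t - 1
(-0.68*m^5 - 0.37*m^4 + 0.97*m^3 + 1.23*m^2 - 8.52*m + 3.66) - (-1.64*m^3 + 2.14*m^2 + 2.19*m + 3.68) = -0.68*m^5 - 0.37*m^4 + 2.61*m^3 - 0.91*m^2 - 10.71*m - 0.02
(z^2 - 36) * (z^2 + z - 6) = z^4 + z^3 - 42*z^2 - 36*z + 216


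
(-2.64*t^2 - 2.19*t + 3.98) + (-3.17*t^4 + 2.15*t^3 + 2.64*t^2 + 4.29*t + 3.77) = -3.17*t^4 + 2.15*t^3 + 2.1*t + 7.75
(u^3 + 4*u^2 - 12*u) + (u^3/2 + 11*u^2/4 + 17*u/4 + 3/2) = 3*u^3/2 + 27*u^2/4 - 31*u/4 + 3/2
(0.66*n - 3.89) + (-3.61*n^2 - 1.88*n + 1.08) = -3.61*n^2 - 1.22*n - 2.81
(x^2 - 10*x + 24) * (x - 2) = x^3 - 12*x^2 + 44*x - 48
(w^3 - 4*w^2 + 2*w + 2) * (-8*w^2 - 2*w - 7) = -8*w^5 + 30*w^4 - 15*w^3 + 8*w^2 - 18*w - 14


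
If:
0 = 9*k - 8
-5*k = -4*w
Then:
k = 8/9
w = 10/9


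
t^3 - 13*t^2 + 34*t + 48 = (t - 8)*(t - 6)*(t + 1)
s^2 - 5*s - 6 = (s - 6)*(s + 1)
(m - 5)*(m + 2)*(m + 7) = m^3 + 4*m^2 - 31*m - 70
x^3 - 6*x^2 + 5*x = x*(x - 5)*(x - 1)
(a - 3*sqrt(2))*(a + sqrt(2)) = a^2 - 2*sqrt(2)*a - 6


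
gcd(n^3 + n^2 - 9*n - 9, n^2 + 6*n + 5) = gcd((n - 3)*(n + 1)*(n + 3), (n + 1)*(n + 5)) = n + 1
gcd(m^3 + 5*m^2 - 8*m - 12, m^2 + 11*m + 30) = m + 6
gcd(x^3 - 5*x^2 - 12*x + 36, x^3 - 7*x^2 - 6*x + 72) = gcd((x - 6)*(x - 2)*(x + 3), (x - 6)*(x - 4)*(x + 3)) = x^2 - 3*x - 18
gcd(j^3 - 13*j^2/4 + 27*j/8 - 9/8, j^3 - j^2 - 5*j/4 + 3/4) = j - 3/2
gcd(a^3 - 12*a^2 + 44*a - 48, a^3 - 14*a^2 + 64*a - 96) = a^2 - 10*a + 24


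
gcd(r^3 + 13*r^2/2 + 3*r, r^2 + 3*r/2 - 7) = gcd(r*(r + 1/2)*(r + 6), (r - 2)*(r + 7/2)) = 1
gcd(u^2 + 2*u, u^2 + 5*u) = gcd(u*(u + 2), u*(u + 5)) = u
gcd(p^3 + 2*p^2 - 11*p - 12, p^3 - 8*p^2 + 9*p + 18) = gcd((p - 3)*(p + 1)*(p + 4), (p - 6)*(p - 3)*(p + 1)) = p^2 - 2*p - 3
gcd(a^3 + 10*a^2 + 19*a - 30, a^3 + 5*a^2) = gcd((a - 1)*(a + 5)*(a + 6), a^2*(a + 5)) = a + 5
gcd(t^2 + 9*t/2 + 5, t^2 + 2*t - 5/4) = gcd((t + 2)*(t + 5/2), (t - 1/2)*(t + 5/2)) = t + 5/2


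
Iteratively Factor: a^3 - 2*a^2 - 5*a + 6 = (a - 3)*(a^2 + a - 2) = (a - 3)*(a - 1)*(a + 2)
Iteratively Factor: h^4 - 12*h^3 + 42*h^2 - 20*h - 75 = (h + 1)*(h^3 - 13*h^2 + 55*h - 75) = (h - 3)*(h + 1)*(h^2 - 10*h + 25) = (h - 5)*(h - 3)*(h + 1)*(h - 5)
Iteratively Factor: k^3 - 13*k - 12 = (k + 1)*(k^2 - k - 12) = (k - 4)*(k + 1)*(k + 3)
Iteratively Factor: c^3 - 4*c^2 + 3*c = (c - 1)*(c^2 - 3*c) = (c - 3)*(c - 1)*(c)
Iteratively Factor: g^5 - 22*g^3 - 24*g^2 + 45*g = (g)*(g^4 - 22*g^2 - 24*g + 45) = g*(g + 3)*(g^3 - 3*g^2 - 13*g + 15) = g*(g - 1)*(g + 3)*(g^2 - 2*g - 15) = g*(g - 5)*(g - 1)*(g + 3)*(g + 3)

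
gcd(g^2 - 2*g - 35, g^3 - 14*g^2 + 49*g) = g - 7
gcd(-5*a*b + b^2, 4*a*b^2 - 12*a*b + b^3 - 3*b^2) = b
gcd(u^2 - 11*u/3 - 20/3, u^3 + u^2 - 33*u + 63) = 1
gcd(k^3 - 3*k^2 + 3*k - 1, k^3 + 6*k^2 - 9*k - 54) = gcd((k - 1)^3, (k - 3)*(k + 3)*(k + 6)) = 1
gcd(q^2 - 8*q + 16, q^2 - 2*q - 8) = q - 4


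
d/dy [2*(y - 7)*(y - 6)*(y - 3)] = 6*y^2 - 64*y + 162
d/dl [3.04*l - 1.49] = 3.04000000000000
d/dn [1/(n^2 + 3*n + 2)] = (-2*n - 3)/(n^2 + 3*n + 2)^2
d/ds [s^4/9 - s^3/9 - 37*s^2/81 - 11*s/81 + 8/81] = 4*s^3/9 - s^2/3 - 74*s/81 - 11/81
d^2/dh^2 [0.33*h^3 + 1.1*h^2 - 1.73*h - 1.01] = 1.98*h + 2.2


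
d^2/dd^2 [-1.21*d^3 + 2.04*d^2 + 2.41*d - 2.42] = 4.08 - 7.26*d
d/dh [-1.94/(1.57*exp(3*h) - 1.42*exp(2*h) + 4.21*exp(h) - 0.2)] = (9.1374*exp(2*h) - 5.5096*exp(h) + 8.1674)*exp(h)/(1.57*exp(3*h) - 1.42*exp(2*h) + 4.21*exp(h) - 0.2)^2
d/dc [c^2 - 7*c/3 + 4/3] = 2*c - 7/3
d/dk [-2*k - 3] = -2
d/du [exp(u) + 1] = exp(u)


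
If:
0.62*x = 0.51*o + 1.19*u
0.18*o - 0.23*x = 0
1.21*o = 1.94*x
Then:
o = 0.00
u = 0.00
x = 0.00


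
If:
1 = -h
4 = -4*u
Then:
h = -1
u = -1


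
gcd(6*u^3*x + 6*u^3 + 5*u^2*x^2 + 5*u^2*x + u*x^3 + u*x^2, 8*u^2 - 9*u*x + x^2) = 1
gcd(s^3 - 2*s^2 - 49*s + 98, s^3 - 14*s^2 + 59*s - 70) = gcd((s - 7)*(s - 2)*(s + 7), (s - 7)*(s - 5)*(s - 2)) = s^2 - 9*s + 14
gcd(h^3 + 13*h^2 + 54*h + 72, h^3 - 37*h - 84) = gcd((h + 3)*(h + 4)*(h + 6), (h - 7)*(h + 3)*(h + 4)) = h^2 + 7*h + 12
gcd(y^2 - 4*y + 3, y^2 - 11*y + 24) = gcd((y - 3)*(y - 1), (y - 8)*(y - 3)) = y - 3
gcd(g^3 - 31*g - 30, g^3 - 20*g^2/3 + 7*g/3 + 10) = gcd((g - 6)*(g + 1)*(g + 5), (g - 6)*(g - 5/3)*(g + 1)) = g^2 - 5*g - 6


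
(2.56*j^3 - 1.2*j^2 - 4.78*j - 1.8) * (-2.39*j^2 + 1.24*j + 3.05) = -6.1184*j^5 + 6.0424*j^4 + 17.7442*j^3 - 5.2852*j^2 - 16.811*j - 5.49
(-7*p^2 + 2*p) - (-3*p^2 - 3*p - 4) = -4*p^2 + 5*p + 4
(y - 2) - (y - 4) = 2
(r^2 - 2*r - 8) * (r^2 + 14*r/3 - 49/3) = r^4 + 8*r^3/3 - 101*r^2/3 - 14*r/3 + 392/3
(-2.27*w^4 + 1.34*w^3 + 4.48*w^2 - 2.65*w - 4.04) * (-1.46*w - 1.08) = 3.3142*w^5 + 0.4952*w^4 - 7.988*w^3 - 0.969400000000001*w^2 + 8.7604*w + 4.3632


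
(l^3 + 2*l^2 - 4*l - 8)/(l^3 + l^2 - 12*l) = (l^3 + 2*l^2 - 4*l - 8)/(l*(l^2 + l - 12))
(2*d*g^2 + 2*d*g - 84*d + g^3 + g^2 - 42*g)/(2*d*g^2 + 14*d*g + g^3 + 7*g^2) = (g - 6)/g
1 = 1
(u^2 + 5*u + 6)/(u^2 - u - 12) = (u + 2)/(u - 4)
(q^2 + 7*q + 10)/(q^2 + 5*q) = (q + 2)/q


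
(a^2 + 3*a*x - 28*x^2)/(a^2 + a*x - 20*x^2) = (a + 7*x)/(a + 5*x)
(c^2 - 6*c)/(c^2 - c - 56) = c*(6 - c)/(-c^2 + c + 56)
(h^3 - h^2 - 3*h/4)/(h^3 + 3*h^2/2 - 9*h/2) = (h + 1/2)/(h + 3)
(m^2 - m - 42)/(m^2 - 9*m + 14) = (m + 6)/(m - 2)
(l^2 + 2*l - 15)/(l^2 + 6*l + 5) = (l - 3)/(l + 1)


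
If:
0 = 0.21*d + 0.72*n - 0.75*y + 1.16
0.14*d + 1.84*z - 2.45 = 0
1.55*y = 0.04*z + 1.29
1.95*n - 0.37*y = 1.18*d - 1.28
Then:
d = -0.24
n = -0.64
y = 0.87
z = 1.35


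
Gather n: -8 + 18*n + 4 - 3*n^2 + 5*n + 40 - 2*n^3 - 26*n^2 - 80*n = -2*n^3 - 29*n^2 - 57*n + 36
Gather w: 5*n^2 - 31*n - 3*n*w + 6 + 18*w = 5*n^2 - 31*n + w*(18 - 3*n) + 6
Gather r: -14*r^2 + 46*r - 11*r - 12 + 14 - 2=-14*r^2 + 35*r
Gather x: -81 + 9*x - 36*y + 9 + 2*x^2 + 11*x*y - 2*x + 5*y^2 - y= 2*x^2 + x*(11*y + 7) + 5*y^2 - 37*y - 72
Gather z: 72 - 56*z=72 - 56*z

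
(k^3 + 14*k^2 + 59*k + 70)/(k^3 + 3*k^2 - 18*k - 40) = (k + 7)/(k - 4)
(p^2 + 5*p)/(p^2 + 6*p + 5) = p/(p + 1)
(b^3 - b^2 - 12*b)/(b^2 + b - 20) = b*(b + 3)/(b + 5)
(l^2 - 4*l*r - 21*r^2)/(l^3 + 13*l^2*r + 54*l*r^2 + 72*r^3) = (l - 7*r)/(l^2 + 10*l*r + 24*r^2)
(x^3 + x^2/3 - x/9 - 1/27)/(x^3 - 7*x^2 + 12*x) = (x^3 + x^2/3 - x/9 - 1/27)/(x*(x^2 - 7*x + 12))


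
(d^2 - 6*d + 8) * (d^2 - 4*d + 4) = d^4 - 10*d^3 + 36*d^2 - 56*d + 32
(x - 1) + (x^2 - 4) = x^2 + x - 5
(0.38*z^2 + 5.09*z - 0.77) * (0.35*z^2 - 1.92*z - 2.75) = 0.133*z^4 + 1.0519*z^3 - 11.0873*z^2 - 12.5191*z + 2.1175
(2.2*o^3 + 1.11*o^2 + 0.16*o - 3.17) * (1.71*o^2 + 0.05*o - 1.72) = 3.762*o^5 + 2.0081*o^4 - 3.4549*o^3 - 7.3219*o^2 - 0.4337*o + 5.4524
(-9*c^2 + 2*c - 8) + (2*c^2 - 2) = -7*c^2 + 2*c - 10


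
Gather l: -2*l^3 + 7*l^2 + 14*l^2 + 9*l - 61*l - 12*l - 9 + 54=-2*l^3 + 21*l^2 - 64*l + 45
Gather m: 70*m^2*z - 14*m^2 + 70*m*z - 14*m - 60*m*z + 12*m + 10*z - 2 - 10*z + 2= m^2*(70*z - 14) + m*(10*z - 2)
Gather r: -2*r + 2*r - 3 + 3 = 0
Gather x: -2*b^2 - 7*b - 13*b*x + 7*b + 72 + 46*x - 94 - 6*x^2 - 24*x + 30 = -2*b^2 - 6*x^2 + x*(22 - 13*b) + 8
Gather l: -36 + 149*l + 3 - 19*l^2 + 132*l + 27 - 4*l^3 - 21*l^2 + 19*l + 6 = -4*l^3 - 40*l^2 + 300*l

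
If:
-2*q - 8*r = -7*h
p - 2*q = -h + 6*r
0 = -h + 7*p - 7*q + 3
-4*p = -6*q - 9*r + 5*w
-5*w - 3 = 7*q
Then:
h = -42/251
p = -1704/1757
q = -909/1757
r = -30/1757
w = 156/1255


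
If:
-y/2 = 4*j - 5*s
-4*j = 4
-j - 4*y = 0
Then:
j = -1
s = -31/40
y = 1/4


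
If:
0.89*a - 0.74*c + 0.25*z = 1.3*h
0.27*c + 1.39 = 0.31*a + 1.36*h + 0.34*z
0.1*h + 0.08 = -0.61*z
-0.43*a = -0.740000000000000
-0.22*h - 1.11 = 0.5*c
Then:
No Solution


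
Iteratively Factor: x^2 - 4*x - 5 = (x + 1)*(x - 5)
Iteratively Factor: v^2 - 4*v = (v)*(v - 4)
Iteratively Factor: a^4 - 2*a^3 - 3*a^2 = (a + 1)*(a^3 - 3*a^2) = (a - 3)*(a + 1)*(a^2) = a*(a - 3)*(a + 1)*(a)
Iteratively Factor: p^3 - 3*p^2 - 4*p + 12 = (p - 3)*(p^2 - 4) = (p - 3)*(p + 2)*(p - 2)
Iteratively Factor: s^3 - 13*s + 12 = (s - 1)*(s^2 + s - 12) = (s - 1)*(s + 4)*(s - 3)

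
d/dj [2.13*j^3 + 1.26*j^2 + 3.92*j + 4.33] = 6.39*j^2 + 2.52*j + 3.92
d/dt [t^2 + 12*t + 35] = 2*t + 12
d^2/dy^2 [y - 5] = 0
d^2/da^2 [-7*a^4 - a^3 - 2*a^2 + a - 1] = -84*a^2 - 6*a - 4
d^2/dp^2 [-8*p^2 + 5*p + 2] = -16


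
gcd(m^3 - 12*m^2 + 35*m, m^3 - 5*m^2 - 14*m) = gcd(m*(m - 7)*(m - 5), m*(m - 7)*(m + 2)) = m^2 - 7*m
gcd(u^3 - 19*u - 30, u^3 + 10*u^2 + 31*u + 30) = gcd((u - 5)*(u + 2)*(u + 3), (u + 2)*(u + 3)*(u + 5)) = u^2 + 5*u + 6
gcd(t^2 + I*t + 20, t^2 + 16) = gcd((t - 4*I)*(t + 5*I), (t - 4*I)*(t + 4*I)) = t - 4*I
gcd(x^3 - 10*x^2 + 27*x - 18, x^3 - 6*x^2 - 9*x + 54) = x^2 - 9*x + 18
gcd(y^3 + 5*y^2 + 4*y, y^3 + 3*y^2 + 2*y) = y^2 + y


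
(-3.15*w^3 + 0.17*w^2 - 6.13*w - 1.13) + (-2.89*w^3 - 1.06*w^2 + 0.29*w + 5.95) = -6.04*w^3 - 0.89*w^2 - 5.84*w + 4.82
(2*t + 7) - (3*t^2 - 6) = -3*t^2 + 2*t + 13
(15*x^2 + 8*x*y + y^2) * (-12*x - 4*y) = -180*x^3 - 156*x^2*y - 44*x*y^2 - 4*y^3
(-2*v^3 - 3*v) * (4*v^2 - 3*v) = -8*v^5 + 6*v^4 - 12*v^3 + 9*v^2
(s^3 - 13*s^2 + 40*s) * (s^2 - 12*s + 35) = s^5 - 25*s^4 + 231*s^3 - 935*s^2 + 1400*s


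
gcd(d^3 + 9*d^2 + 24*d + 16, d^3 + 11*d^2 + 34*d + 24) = d^2 + 5*d + 4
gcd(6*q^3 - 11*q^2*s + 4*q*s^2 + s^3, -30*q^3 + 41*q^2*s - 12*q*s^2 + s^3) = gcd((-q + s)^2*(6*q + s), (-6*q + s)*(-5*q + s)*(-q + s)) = q - s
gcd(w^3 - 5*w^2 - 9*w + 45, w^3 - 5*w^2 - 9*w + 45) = w^3 - 5*w^2 - 9*w + 45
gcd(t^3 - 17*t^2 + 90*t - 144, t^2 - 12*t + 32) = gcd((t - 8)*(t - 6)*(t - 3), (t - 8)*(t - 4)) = t - 8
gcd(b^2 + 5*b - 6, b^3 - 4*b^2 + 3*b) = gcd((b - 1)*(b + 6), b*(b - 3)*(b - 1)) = b - 1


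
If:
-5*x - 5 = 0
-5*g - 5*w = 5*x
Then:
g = 1 - w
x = -1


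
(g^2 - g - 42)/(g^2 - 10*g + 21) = (g + 6)/(g - 3)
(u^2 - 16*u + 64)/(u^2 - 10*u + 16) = (u - 8)/(u - 2)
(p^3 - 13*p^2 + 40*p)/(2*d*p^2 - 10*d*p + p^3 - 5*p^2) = (p - 8)/(2*d + p)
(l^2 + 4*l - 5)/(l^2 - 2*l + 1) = (l + 5)/(l - 1)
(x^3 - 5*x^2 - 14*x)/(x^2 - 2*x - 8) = x*(x - 7)/(x - 4)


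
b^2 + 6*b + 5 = (b + 1)*(b + 5)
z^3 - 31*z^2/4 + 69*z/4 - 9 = (z - 4)*(z - 3)*(z - 3/4)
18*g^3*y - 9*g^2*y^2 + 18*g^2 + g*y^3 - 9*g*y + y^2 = (-6*g + y)*(-3*g + y)*(g*y + 1)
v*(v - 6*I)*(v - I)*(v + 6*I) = v^4 - I*v^3 + 36*v^2 - 36*I*v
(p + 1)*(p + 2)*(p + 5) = p^3 + 8*p^2 + 17*p + 10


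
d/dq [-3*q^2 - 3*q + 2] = -6*q - 3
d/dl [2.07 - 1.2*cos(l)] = 1.2*sin(l)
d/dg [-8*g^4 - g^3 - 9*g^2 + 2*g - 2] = -32*g^3 - 3*g^2 - 18*g + 2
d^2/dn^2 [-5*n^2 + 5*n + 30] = -10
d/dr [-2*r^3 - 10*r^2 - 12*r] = -6*r^2 - 20*r - 12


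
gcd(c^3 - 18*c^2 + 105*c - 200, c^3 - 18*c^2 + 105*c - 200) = c^3 - 18*c^2 + 105*c - 200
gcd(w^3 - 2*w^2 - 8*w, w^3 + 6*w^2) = w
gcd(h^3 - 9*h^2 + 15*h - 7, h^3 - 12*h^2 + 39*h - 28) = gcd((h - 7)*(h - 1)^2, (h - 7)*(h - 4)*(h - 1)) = h^2 - 8*h + 7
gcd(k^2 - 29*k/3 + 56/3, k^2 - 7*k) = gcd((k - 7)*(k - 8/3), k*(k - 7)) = k - 7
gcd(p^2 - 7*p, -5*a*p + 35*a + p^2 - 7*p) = p - 7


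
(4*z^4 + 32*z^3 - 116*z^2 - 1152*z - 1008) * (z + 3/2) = 4*z^5 + 38*z^4 - 68*z^3 - 1326*z^2 - 2736*z - 1512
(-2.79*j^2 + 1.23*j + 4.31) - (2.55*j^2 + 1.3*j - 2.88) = -5.34*j^2 - 0.0700000000000001*j + 7.19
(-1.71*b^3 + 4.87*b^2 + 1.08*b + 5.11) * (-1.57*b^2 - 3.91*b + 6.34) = 2.6847*b^5 - 0.9598*b^4 - 31.5787*b^3 + 18.6303*b^2 - 13.1329*b + 32.3974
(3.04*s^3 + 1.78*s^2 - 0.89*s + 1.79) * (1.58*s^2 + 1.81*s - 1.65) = 4.8032*s^5 + 8.3148*s^4 - 3.2004*s^3 - 1.7197*s^2 + 4.7084*s - 2.9535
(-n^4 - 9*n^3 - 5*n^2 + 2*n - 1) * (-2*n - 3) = 2*n^5 + 21*n^4 + 37*n^3 + 11*n^2 - 4*n + 3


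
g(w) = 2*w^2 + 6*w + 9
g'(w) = 4*w + 6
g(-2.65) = 7.14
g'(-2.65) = -4.60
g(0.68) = 14.00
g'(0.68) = 8.72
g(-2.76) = 7.68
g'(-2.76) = -5.04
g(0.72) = 14.36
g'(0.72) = 8.88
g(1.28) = 19.96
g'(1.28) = 11.12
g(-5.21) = 32.03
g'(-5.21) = -14.84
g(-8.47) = 101.66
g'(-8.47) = -27.88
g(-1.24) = 4.64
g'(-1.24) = 1.04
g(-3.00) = 9.00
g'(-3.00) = -6.00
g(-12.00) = 225.00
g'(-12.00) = -42.00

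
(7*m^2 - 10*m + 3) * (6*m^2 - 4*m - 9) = 42*m^4 - 88*m^3 - 5*m^2 + 78*m - 27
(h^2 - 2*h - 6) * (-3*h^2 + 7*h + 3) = -3*h^4 + 13*h^3 + 7*h^2 - 48*h - 18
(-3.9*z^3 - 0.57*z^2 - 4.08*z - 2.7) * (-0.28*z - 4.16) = 1.092*z^4 + 16.3836*z^3 + 3.5136*z^2 + 17.7288*z + 11.232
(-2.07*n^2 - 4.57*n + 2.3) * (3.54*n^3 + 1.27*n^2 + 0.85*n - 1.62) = -7.3278*n^5 - 18.8067*n^4 + 0.578599999999999*n^3 + 2.3899*n^2 + 9.3584*n - 3.726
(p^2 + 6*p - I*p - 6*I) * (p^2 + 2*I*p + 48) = p^4 + 6*p^3 + I*p^3 + 50*p^2 + 6*I*p^2 + 300*p - 48*I*p - 288*I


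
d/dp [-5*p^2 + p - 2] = 1 - 10*p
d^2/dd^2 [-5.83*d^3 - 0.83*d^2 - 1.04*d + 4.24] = -34.98*d - 1.66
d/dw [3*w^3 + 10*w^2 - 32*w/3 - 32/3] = 9*w^2 + 20*w - 32/3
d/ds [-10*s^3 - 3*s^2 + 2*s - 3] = -30*s^2 - 6*s + 2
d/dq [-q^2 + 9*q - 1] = 9 - 2*q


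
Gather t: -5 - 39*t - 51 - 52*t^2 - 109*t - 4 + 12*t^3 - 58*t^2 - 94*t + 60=12*t^3 - 110*t^2 - 242*t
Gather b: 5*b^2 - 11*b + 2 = 5*b^2 - 11*b + 2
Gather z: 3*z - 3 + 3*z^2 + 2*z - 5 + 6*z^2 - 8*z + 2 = 9*z^2 - 3*z - 6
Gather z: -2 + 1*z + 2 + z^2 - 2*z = z^2 - z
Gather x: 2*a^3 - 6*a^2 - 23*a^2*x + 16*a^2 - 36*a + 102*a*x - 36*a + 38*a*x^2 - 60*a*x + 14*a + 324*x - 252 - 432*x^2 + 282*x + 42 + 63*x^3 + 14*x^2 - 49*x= 2*a^3 + 10*a^2 - 58*a + 63*x^3 + x^2*(38*a - 418) + x*(-23*a^2 + 42*a + 557) - 210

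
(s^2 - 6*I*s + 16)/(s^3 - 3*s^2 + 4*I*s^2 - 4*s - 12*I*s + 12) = (s - 8*I)/(s^2 + s*(-3 + 2*I) - 6*I)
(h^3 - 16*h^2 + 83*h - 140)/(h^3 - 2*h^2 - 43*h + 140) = (h - 7)/(h + 7)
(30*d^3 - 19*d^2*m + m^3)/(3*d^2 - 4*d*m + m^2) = (10*d^2 - 3*d*m - m^2)/(d - m)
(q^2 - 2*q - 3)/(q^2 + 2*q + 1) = (q - 3)/(q + 1)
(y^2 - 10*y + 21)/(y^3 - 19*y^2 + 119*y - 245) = (y - 3)/(y^2 - 12*y + 35)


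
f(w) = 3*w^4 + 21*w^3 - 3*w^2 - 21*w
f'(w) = 12*w^3 + 63*w^2 - 6*w - 21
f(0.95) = -2.21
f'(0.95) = 40.45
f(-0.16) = 3.20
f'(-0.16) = -18.48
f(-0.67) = 7.01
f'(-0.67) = 7.69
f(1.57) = 59.13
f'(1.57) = 171.31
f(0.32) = -6.31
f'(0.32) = -16.08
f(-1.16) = -7.02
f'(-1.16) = 52.00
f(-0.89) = 3.39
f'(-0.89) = 25.78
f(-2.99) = -285.60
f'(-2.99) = 239.40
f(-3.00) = -288.00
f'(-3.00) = 240.00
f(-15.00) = 80640.00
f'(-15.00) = -26256.00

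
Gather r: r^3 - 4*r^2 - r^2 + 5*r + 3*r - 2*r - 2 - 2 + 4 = r^3 - 5*r^2 + 6*r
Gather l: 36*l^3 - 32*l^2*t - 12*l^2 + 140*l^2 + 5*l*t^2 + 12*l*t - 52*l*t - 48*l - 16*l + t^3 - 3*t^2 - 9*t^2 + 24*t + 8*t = 36*l^3 + l^2*(128 - 32*t) + l*(5*t^2 - 40*t - 64) + t^3 - 12*t^2 + 32*t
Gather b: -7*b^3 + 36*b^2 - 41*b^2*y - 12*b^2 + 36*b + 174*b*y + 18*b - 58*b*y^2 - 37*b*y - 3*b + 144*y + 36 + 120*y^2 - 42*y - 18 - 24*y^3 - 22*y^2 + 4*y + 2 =-7*b^3 + b^2*(24 - 41*y) + b*(-58*y^2 + 137*y + 51) - 24*y^3 + 98*y^2 + 106*y + 20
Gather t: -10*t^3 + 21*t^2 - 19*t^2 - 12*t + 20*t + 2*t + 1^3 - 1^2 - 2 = -10*t^3 + 2*t^2 + 10*t - 2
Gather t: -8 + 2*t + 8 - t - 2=t - 2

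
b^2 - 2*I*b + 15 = (b - 5*I)*(b + 3*I)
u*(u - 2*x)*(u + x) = u^3 - u^2*x - 2*u*x^2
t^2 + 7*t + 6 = (t + 1)*(t + 6)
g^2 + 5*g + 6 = (g + 2)*(g + 3)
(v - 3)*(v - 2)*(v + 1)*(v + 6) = v^4 + 2*v^3 - 23*v^2 + 12*v + 36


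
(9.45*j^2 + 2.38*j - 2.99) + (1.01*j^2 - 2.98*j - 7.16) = 10.46*j^2 - 0.6*j - 10.15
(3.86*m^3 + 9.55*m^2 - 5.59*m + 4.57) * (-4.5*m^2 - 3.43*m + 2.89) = -17.37*m^5 - 56.2148*m^4 + 3.5539*m^3 + 26.2082*m^2 - 31.8302*m + 13.2073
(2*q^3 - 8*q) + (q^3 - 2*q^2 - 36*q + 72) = 3*q^3 - 2*q^2 - 44*q + 72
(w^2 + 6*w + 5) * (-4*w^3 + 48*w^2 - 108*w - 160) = -4*w^5 + 24*w^4 + 160*w^3 - 568*w^2 - 1500*w - 800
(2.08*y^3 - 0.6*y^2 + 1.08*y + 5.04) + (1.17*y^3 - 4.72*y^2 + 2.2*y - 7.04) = 3.25*y^3 - 5.32*y^2 + 3.28*y - 2.0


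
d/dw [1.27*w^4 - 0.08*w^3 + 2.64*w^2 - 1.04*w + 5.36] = 5.08*w^3 - 0.24*w^2 + 5.28*w - 1.04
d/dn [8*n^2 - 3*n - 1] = 16*n - 3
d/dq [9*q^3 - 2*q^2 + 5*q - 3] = 27*q^2 - 4*q + 5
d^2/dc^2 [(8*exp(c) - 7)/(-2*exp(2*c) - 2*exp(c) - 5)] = (-32*exp(4*c) + 144*exp(3*c) + 564*exp(2*c) - 172*exp(c) - 270)*exp(c)/(8*exp(6*c) + 24*exp(5*c) + 84*exp(4*c) + 128*exp(3*c) + 210*exp(2*c) + 150*exp(c) + 125)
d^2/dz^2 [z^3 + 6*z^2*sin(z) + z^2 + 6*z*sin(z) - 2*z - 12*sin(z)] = -6*z^2*sin(z) - 6*z*sin(z) + 24*z*cos(z) + 6*z + 24*sin(z) + 12*cos(z) + 2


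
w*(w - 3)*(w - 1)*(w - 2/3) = w^4 - 14*w^3/3 + 17*w^2/3 - 2*w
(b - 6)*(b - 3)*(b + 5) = b^3 - 4*b^2 - 27*b + 90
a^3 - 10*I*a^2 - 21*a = a*(a - 7*I)*(a - 3*I)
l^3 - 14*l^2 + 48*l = l*(l - 8)*(l - 6)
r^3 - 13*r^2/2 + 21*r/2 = r*(r - 7/2)*(r - 3)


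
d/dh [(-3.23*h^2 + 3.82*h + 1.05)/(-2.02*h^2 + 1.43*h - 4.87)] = (3.0975*h^2 + 35.7022*h - 20.1049)/(4.0804*h^4 - 5.7772*h^3 + 21.7197*h^2 - 13.9282*h + 23.7169)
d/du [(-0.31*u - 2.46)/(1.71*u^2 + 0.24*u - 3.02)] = (0.5301*u^2 + 8.4132*u + 1.5266)/(2.9241*u^4 + 0.8208*u^3 - 10.2708*u^2 - 1.4496*u + 9.1204)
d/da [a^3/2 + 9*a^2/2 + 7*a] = 3*a^2/2 + 9*a + 7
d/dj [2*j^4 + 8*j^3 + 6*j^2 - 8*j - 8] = 8*j^3 + 24*j^2 + 12*j - 8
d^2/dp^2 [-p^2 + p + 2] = -2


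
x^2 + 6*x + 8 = (x + 2)*(x + 4)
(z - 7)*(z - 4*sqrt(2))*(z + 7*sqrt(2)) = z^3 - 7*z^2 + 3*sqrt(2)*z^2 - 56*z - 21*sqrt(2)*z + 392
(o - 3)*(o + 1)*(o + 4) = o^3 + 2*o^2 - 11*o - 12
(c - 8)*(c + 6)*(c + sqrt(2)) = c^3 - 2*c^2 + sqrt(2)*c^2 - 48*c - 2*sqrt(2)*c - 48*sqrt(2)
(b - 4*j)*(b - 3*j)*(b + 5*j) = b^3 - 2*b^2*j - 23*b*j^2 + 60*j^3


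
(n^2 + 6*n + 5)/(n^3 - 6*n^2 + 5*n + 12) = (n + 5)/(n^2 - 7*n + 12)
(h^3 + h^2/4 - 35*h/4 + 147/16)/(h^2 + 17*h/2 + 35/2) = (8*h^2 - 26*h + 21)/(8*(h + 5))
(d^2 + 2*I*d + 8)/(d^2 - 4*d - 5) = (d^2 + 2*I*d + 8)/(d^2 - 4*d - 5)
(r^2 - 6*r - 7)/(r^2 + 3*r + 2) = (r - 7)/(r + 2)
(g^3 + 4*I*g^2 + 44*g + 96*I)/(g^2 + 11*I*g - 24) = (g^2 - 4*I*g + 12)/(g + 3*I)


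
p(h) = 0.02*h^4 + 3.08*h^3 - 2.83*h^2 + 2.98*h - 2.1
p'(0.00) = 2.98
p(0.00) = -2.10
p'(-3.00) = 100.96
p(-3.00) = -118.05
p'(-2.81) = 90.07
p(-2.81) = -99.91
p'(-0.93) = 16.17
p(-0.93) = -9.78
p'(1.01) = 6.77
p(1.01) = 1.22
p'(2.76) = 59.43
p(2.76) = 50.48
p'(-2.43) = 70.15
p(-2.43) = -69.55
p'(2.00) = 29.26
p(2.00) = 17.50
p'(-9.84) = 877.12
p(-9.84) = -3052.45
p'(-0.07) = 3.42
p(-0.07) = -2.32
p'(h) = 0.08*h^3 + 9.24*h^2 - 5.66*h + 2.98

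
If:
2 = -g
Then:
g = -2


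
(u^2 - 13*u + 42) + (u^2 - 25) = 2*u^2 - 13*u + 17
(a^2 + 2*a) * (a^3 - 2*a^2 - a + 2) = a^5 - 5*a^3 + 4*a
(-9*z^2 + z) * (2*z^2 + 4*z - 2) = -18*z^4 - 34*z^3 + 22*z^2 - 2*z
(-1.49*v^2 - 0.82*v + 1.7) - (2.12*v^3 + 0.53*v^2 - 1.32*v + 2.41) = -2.12*v^3 - 2.02*v^2 + 0.5*v - 0.71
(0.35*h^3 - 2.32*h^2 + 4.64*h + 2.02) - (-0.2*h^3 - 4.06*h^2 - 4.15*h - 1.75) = 0.55*h^3 + 1.74*h^2 + 8.79*h + 3.77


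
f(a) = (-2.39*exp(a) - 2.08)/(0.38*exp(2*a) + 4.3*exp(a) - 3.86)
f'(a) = (-2.39*exp(a) - 2.08)*(-0.76*exp(2*a) - 4.3*exp(a))/(0.38*exp(2*a) + 4.3*exp(a) - 3.86)^2 - 2.39*exp(a)/(0.38*exp(2*a) + 4.3*exp(a) - 3.86) = (0.9082*exp(2*a) + 1.5808*exp(a) + 18.1694)*exp(a)/(0.1444*exp(4*a) + 3.268*exp(3*a) + 15.5564*exp(2*a) - 33.196*exp(a) + 14.8996)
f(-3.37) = 0.58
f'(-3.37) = 0.05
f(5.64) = -0.02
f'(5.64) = 0.02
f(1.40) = -0.59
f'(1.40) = 0.41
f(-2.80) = 0.62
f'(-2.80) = 0.09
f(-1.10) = 1.20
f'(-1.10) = 1.10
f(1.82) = -0.45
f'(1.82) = 0.28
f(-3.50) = 0.58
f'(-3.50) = 0.04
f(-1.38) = 0.97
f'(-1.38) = 0.62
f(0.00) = -5.45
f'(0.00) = 30.72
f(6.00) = -0.02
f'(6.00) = 0.01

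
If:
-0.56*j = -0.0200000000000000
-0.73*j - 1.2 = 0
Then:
No Solution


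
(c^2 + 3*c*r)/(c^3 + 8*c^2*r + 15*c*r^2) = 1/(c + 5*r)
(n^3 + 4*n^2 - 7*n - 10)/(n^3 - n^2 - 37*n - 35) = (n - 2)/(n - 7)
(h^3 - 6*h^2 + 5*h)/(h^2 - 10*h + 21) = h*(h^2 - 6*h + 5)/(h^2 - 10*h + 21)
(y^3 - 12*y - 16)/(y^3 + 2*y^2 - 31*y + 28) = (y^2 + 4*y + 4)/(y^2 + 6*y - 7)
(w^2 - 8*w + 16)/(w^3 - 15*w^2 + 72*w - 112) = 1/(w - 7)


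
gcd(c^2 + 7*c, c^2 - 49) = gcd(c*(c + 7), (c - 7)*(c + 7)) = c + 7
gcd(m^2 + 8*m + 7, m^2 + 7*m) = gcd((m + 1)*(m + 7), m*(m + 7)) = m + 7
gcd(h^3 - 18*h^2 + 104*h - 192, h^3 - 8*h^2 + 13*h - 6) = h - 6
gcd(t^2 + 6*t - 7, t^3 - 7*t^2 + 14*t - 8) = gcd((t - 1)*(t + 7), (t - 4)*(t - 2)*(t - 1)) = t - 1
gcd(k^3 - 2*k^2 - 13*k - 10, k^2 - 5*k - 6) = k + 1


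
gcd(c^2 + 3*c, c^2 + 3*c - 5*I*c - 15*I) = c + 3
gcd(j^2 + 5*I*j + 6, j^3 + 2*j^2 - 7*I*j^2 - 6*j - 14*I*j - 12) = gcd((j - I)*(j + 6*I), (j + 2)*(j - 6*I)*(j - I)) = j - I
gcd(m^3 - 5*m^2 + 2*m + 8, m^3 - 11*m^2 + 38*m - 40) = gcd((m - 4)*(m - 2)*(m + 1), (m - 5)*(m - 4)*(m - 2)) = m^2 - 6*m + 8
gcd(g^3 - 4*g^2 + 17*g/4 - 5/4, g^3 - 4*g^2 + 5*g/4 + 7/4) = g - 1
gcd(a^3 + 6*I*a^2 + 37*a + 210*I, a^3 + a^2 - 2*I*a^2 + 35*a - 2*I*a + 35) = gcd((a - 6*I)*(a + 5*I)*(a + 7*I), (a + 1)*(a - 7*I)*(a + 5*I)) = a + 5*I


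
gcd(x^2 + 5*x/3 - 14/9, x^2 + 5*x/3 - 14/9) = x^2 + 5*x/3 - 14/9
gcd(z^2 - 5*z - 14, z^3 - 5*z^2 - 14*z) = z^2 - 5*z - 14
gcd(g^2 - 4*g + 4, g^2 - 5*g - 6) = 1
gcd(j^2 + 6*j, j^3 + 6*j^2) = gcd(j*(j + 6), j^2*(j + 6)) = j^2 + 6*j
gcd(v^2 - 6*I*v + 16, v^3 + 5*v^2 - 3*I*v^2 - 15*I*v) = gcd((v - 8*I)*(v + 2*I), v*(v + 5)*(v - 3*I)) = 1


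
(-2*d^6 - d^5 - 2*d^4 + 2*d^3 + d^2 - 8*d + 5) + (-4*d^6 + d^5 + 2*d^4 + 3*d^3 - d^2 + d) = -6*d^6 + 5*d^3 - 7*d + 5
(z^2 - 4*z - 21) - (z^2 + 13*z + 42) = -17*z - 63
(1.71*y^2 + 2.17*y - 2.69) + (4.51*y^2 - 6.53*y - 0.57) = 6.22*y^2 - 4.36*y - 3.26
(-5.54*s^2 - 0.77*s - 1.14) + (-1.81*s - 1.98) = -5.54*s^2 - 2.58*s - 3.12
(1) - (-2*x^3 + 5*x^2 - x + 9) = 2*x^3 - 5*x^2 + x - 8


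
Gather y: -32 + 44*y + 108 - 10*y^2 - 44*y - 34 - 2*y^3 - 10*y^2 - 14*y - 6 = -2*y^3 - 20*y^2 - 14*y + 36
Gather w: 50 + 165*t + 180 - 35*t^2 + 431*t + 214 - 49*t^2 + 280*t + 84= -84*t^2 + 876*t + 528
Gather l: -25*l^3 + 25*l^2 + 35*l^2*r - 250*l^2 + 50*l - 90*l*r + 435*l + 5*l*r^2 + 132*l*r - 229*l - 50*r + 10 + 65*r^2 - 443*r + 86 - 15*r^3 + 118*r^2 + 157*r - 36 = -25*l^3 + l^2*(35*r - 225) + l*(5*r^2 + 42*r + 256) - 15*r^3 + 183*r^2 - 336*r + 60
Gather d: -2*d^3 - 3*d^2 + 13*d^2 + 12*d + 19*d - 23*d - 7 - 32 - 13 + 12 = -2*d^3 + 10*d^2 + 8*d - 40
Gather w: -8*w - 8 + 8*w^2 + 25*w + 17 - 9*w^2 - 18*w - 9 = -w^2 - w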